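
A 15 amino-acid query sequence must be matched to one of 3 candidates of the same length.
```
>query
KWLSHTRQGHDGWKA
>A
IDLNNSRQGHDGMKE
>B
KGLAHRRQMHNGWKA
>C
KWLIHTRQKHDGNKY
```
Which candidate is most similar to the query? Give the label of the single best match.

A differs at 7 residues; B differs at 5 residues; C differs at 4 residues. The closest is C.

C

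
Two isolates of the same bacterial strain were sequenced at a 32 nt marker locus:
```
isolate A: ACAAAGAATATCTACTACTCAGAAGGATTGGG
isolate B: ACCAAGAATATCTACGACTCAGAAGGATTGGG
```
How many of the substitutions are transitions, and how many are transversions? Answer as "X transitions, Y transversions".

0 transitions, 2 transversions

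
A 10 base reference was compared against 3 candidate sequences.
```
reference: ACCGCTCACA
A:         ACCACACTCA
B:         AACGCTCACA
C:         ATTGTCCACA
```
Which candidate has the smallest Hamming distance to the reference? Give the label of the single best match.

A differs at 3 positions; B differs at 1 position; C differs at 4 positions. The closest is B.

B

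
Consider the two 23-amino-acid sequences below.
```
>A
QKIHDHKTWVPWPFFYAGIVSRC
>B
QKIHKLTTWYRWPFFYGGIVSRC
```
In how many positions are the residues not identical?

Comparing position by position, 6 positions differ: 5 (D/K), 6 (H/L), 7 (K/T), 10 (V/Y), 11 (P/R), 17 (A/G).

6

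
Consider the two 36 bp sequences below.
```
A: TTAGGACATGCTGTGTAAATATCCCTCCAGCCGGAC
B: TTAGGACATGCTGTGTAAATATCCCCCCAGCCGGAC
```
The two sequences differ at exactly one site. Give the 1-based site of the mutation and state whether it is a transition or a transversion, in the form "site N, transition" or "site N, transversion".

site 26, transition

Site 26 changes T→C. T is a pyrimidine and C is a pyrimidine, so this is a transition.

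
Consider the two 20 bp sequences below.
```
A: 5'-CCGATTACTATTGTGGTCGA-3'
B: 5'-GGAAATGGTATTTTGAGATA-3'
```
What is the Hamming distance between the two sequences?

11

Comparing position by position, 11 positions differ: 1 (C/G), 2 (C/G), 3 (G/A), 5 (T/A), 7 (A/G), 8 (C/G), 13 (G/T), 16 (G/A), 17 (T/G), 18 (C/A), 19 (G/T).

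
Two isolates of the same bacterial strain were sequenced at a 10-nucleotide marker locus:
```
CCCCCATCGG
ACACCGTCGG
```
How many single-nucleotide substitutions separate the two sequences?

Mismatches (1-based): base 1: C→A; base 3: C→A; base 6: A→G.

3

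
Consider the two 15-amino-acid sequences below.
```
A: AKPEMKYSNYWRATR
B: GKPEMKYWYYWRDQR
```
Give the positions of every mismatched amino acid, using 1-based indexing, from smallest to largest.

1, 8, 9, 13, 14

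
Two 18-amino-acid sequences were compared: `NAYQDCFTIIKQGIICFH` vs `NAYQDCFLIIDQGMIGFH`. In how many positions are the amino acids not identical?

Comparing position by position, 4 positions differ: 8 (T/L), 11 (K/D), 14 (I/M), 16 (C/G).

4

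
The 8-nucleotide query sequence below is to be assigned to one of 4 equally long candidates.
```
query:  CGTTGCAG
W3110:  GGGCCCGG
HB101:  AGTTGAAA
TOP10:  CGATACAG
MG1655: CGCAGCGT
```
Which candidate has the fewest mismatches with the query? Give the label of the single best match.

TOP10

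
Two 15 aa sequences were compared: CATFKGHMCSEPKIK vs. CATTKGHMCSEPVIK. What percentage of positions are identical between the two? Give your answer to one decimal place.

Mismatches at positions 4, 13 (1-based): 2 of 15.
Identical positions: 13/15 = 86.67% → 86.7%.

86.7%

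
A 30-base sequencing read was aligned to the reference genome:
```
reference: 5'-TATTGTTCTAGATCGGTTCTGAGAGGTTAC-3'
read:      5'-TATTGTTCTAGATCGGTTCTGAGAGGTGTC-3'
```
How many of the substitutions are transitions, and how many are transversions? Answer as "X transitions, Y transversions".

0 transitions, 2 transversions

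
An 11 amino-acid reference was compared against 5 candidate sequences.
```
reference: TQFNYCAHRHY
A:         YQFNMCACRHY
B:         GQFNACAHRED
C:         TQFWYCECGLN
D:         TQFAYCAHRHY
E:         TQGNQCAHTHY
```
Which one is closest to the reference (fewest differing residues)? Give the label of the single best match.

A differs at 3 residues; B differs at 4 residues; C differs at 6 residues; D differs at 1 residue; E differs at 3 residues. The closest is D.

D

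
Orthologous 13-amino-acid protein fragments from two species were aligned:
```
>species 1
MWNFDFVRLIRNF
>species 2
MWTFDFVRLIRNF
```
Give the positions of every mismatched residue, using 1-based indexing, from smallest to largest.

Scanning 1-based: 3: N/T.

3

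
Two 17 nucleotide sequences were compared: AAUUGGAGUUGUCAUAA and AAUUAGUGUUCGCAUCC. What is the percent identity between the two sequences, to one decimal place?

Mismatches at positions 5, 7, 11, 12, 16, 17 (1-based): 6 of 17.
Identical positions: 11/17 = 64.71% → 64.7%.

64.7%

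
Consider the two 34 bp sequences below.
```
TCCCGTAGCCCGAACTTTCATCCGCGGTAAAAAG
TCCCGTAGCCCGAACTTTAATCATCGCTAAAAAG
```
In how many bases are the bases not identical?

4

Mismatches (1-based): base 19: C→A; base 23: C→A; base 24: G→T; base 27: G→C.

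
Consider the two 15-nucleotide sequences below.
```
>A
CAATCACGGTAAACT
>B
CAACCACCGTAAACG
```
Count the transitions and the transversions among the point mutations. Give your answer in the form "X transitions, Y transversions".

1 transition, 2 transversions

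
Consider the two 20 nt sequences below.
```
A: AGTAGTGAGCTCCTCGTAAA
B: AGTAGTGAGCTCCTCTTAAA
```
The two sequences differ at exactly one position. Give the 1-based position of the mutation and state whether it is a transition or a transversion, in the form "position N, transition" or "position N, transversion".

Position 16 changes G→T. G is a purine and T is a pyrimidine, so this is a transversion.

position 16, transversion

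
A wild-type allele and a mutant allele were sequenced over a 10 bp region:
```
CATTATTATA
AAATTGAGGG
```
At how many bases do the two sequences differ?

8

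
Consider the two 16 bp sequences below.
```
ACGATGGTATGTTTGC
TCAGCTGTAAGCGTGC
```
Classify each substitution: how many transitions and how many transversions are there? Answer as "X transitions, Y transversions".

4 transitions, 4 transversions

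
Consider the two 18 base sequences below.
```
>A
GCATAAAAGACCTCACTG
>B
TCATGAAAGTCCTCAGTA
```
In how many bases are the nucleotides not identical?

Mismatches (1-based): base 1: G→T; base 5: A→G; base 10: A→T; base 16: C→G; base 18: G→A.

5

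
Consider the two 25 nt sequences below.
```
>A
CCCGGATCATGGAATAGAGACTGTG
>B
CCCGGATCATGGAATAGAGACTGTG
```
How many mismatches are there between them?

0

The two sequences are identical at every position.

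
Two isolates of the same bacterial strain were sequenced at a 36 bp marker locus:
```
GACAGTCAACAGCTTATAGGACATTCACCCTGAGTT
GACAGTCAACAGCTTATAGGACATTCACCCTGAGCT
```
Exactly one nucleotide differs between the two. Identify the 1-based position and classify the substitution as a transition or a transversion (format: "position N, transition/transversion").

Position 35 changes T→C. T is a pyrimidine and C is a pyrimidine, so this is a transition.

position 35, transition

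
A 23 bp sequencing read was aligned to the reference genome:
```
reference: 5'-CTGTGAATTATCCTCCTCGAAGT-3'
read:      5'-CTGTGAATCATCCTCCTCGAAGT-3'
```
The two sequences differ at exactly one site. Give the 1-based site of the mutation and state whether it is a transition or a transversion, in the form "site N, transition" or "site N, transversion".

site 9, transition

The sequences differ only at site 9: T→C (pyrimidine→pyrimidine), a transition.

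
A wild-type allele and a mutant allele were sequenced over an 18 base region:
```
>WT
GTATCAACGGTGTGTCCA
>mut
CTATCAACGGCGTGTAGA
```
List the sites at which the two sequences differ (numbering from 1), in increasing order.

1, 11, 16, 17

Differences at site 1 (G→C), site 11 (T→C), site 16 (C→A), site 17 (C→G).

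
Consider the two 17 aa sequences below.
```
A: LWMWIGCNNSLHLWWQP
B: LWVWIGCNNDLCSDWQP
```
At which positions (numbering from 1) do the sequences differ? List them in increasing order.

3, 10, 12, 13, 14

Differences at position 3 (M→V), position 10 (S→D), position 12 (H→C), position 13 (L→S), position 14 (W→D).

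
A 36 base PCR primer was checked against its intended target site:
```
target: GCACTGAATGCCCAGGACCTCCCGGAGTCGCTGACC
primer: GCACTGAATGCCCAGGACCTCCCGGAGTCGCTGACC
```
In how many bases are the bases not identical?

0

The two sequences are identical at every position.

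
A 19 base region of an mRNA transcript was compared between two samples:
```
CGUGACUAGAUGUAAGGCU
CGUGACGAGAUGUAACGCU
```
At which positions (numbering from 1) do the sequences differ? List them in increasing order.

Differences at position 7 (U→G), position 16 (G→C).

7, 16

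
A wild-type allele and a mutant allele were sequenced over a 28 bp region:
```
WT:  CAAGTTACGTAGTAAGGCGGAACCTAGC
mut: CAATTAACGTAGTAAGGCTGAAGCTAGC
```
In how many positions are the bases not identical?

4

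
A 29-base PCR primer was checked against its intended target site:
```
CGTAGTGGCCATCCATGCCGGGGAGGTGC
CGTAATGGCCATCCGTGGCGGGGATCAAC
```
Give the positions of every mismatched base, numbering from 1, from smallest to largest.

Scanning 1-based: 5: G/A; 15: A/G; 18: C/G; 25: G/T; 26: G/C; 27: T/A; 28: G/A.

5, 15, 18, 25, 26, 27, 28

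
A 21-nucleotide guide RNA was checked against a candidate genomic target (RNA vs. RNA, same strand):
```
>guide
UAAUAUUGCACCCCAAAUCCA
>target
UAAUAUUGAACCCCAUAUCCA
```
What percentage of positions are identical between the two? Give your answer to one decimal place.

90.5%

2 positions differ (9, 16), so 19 of 21 match: 19/21 = 90.48%.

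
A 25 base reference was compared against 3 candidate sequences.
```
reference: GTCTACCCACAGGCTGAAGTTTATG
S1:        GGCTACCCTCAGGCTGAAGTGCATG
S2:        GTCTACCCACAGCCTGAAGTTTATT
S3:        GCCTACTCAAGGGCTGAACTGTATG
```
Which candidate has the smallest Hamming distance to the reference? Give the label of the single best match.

Hamming distances to reference — S1: 4; S2: 2; S3: 6.
Smallest is S2 with 2 mismatches.

S2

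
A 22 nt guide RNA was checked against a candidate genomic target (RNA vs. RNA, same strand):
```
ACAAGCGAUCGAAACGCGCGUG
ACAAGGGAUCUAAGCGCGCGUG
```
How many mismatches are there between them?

3

The sequences differ at bases 6, 11, 14 (1-based) — 3 in total.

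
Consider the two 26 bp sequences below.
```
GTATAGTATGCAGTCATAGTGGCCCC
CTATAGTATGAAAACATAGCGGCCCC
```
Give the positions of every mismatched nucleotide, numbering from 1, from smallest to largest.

1, 11, 13, 14, 20

Differences at position 1 (G→C), position 11 (C→A), position 13 (G→A), position 14 (T→A), position 20 (T→C).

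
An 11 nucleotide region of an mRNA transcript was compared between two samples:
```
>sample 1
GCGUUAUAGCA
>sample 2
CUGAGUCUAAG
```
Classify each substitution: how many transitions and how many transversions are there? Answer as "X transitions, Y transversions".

Transitions (purine↔purine or pyrimidine↔pyrimidine): 2 C→U, 7 U→C, 9 G→A, 11 A→G.
Transversions (purine↔pyrimidine): 1 G→C, 4 U→A, 5 U→G, 6 A→U, 8 A→U, 10 C→A.

4 transitions, 6 transversions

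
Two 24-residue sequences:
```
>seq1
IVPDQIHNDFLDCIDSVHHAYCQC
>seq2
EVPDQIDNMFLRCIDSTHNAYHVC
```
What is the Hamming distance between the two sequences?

8

Comparing position by position, 8 residues differ: 1 (I/E), 7 (H/D), 9 (D/M), 12 (D/R), 17 (V/T), 19 (H/N), 22 (C/H), 23 (Q/V).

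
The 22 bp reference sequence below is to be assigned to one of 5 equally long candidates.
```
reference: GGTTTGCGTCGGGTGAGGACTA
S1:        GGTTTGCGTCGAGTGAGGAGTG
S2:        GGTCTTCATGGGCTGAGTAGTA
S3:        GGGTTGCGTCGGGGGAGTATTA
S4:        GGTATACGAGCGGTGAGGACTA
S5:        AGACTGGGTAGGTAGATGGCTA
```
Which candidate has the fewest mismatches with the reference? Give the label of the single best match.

S1

S1 differs at 3 sites; S2 differs at 7 sites; S3 differs at 4 sites; S4 differs at 5 sites; S5 differs at 9 sites. The closest is S1.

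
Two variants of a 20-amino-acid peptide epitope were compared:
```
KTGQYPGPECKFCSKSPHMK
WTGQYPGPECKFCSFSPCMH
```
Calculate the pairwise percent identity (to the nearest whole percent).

80%

4 positions differ (1, 15, 18, 20), so 16 of 20 match: 16/20 = 80%.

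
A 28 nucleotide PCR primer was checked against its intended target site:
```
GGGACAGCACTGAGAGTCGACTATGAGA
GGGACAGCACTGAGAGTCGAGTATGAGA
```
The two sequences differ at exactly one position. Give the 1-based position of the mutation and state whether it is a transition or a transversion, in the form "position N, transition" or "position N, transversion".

Position 21 changes C→G. C is a pyrimidine and G is a purine, so this is a transversion.

position 21, transversion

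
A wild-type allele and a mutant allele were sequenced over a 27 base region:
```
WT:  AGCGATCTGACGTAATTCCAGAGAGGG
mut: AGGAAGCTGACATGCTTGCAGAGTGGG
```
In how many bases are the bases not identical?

Comparing position by position, 8 bases differ: 3 (C/G), 4 (G/A), 6 (T/G), 12 (G/A), 14 (A/G), 15 (A/C), 18 (C/G), 24 (A/T).

8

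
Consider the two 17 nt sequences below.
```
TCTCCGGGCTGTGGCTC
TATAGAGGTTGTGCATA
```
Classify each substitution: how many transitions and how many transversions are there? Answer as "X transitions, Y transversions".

Mismatches (1-based):
base 2: C→A (pyrimidine→purine, transversion)
base 4: C→A (pyrimidine→purine, transversion)
base 5: C→G (pyrimidine→purine, transversion)
base 6: G→A (purine→purine, transition)
base 9: C→T (pyrimidine→pyrimidine, transition)
base 14: G→C (purine→pyrimidine, transversion)
base 15: C→A (pyrimidine→purine, transversion)
base 17: C→A (pyrimidine→purine, transversion)

2 transitions, 6 transversions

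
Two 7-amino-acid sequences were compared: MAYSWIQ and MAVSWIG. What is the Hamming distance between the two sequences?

2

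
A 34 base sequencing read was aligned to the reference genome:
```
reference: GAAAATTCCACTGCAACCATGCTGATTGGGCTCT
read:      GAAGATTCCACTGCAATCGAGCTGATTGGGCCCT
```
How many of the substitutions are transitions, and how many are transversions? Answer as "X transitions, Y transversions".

Transitions (purine↔purine or pyrimidine↔pyrimidine): 4 A→G, 17 C→T, 19 A→G, 32 T→C.
Transversions (purine↔pyrimidine): 20 T→A.

4 transitions, 1 transversion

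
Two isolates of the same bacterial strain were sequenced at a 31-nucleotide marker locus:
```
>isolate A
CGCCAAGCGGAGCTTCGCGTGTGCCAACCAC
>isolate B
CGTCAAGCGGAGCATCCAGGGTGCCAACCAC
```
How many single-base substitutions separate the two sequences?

Comparing position by position, 5 bases differ: 3 (C/T), 14 (T/A), 17 (G/C), 18 (C/A), 20 (T/G).

5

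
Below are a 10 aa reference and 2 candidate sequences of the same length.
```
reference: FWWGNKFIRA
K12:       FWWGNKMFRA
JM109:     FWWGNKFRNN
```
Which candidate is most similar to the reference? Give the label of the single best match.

K12

K12 differs at 2 positions; JM109 differs at 3 positions. The closest is K12.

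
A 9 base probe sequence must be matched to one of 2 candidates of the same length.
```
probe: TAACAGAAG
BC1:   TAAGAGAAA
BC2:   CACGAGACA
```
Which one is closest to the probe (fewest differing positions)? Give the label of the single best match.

Hamming distances to probe — BC1: 2; BC2: 5.
Smallest is BC1 with 2 mismatches.

BC1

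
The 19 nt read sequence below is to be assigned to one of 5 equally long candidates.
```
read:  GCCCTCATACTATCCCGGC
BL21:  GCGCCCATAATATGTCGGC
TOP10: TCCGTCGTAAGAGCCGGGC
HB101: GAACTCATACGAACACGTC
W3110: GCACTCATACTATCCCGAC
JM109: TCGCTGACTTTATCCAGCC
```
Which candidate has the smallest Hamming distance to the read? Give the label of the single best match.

BL21 differs at 5 bases; TOP10 differs at 7 bases; HB101 differs at 6 bases; W3110 differs at 2 bases; JM109 differs at 8 bases. The closest is W3110.

W3110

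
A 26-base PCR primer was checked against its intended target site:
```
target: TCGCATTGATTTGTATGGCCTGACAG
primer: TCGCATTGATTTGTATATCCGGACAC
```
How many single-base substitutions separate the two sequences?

The sequences differ at sites 17, 18, 21, 26 (1-based) — 4 in total.

4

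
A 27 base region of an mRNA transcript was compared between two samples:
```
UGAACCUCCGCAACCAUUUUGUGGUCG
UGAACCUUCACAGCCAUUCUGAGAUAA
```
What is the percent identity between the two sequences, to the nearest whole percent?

70%

8 positions differ (8, 10, 13, 19, 22, 24, 26, 27), so 19 of 27 match: 19/27 = 70.37%.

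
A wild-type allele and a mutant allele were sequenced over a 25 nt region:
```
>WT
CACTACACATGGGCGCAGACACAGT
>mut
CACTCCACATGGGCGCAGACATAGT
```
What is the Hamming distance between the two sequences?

2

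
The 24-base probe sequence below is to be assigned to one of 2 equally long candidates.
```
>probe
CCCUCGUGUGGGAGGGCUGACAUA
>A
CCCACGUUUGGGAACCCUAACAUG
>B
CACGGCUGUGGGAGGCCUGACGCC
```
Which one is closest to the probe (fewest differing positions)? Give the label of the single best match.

A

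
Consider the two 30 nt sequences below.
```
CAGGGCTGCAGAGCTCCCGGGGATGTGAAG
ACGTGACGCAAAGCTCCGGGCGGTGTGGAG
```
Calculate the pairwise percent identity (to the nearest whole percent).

67%

10 positions differ (1, 2, 4, 6, 7, 11, 18, 21, 23, 28), so 20 of 30 match: 20/30 = 66.67%.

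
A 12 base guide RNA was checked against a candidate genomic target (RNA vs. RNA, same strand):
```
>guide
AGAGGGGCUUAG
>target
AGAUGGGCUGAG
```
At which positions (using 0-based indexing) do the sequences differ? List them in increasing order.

Scanning 0-based: 3: G/U; 9: U/G.

3, 9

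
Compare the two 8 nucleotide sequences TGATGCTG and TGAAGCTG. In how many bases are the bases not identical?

1

Comparing position by position, 1 base differs: 4 (T/A).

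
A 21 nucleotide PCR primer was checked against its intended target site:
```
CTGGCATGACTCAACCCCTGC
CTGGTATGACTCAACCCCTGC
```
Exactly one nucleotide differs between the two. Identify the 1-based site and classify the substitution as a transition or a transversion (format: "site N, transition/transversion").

site 5, transition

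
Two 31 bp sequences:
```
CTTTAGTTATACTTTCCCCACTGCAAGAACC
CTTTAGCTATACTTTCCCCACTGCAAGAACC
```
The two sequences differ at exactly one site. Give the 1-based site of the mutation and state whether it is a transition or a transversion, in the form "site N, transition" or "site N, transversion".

Site 7 changes T→C. T is a pyrimidine and C is a pyrimidine, so this is a transition.

site 7, transition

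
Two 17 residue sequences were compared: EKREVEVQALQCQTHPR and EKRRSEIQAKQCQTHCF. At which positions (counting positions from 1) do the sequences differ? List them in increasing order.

Differences at position 4 (E→R), position 5 (V→S), position 7 (V→I), position 10 (L→K), position 16 (P→C), position 17 (R→F).

4, 5, 7, 10, 16, 17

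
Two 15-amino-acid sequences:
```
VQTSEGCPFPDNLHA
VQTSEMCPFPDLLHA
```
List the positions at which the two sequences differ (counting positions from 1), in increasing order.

6, 12

Scanning 1-based: 6: G/M; 12: N/L.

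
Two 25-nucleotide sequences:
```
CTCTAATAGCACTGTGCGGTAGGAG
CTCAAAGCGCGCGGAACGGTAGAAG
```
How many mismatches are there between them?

The sequences differ at sites 4, 7, 8, 11, 13, 15, 16, 23 (1-based) — 8 in total.

8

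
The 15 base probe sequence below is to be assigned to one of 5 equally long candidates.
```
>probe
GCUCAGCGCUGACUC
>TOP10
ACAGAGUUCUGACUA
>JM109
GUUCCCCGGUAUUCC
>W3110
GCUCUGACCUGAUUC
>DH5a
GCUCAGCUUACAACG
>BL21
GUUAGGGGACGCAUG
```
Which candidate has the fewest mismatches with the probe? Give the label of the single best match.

Hamming distances to probe — TOP10: 6; JM109: 8; W3110: 4; DH5a: 7; BL21: 9.
Smallest is W3110 with 4 mismatches.

W3110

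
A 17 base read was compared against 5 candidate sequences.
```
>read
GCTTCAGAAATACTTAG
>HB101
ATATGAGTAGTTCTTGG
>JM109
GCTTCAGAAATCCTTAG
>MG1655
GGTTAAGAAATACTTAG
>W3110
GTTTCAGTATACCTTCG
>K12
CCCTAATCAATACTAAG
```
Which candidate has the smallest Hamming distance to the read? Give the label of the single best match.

JM109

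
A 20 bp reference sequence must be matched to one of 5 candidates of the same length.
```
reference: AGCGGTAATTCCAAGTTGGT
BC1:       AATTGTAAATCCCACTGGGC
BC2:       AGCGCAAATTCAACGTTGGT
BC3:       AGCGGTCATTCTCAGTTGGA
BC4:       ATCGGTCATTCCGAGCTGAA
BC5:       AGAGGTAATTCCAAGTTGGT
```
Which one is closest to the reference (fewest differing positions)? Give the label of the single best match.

BC1 differs at 8 positions; BC2 differs at 4 positions; BC3 differs at 4 positions; BC4 differs at 6 positions; BC5 differs at 1 position. The closest is BC5.

BC5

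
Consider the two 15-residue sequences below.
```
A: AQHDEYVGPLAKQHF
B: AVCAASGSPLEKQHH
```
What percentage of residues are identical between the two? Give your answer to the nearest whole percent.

9 positions differ (2, 3, 4, 5, 6, 7, 8, 11, 15), so 6 of 15 match: 6/15 = 40%.

40%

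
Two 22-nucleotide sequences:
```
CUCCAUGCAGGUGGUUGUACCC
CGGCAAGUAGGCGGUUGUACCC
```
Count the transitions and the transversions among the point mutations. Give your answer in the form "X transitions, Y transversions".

2 transitions, 3 transversions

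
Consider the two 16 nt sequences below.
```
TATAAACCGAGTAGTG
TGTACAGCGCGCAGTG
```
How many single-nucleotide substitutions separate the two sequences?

5

Mismatches (1-based): base 2: A→G; base 5: A→C; base 7: C→G; base 10: A→C; base 12: T→C.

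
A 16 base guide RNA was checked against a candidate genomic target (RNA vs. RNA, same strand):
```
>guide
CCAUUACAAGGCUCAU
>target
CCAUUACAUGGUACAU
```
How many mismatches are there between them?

3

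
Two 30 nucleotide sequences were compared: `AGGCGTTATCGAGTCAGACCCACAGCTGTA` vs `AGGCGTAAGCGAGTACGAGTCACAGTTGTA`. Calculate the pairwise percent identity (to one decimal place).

76.7%

7 positions differ (7, 9, 15, 16, 19, 20, 26), so 23 of 30 match: 23/30 = 76.67%.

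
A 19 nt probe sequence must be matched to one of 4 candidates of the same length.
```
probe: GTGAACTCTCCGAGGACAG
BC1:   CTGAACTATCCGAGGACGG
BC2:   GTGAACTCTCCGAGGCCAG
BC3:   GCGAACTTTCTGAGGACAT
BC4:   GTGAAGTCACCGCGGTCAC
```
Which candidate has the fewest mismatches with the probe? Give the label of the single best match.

BC2

BC1 differs at 3 sites; BC2 differs at 1 site; BC3 differs at 4 sites; BC4 differs at 5 sites. The closest is BC2.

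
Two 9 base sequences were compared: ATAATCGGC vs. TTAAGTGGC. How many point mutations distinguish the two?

3

The sequences differ at positions 1, 5, 6 (1-based) — 3 in total.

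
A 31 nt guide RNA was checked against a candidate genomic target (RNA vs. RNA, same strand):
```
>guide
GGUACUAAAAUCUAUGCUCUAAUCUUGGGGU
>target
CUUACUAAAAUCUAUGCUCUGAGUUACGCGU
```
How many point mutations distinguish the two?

The sequences differ at bases 1, 2, 21, 23, 24, 26, 27, 29 (1-based) — 8 in total.

8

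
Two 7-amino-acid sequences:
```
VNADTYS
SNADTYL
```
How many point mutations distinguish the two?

2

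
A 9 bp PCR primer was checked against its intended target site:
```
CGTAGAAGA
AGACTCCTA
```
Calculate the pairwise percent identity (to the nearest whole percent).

22%

7 positions differ (1, 3, 4, 5, 6, 7, 8), so 2 of 9 match: 2/9 = 22.22%.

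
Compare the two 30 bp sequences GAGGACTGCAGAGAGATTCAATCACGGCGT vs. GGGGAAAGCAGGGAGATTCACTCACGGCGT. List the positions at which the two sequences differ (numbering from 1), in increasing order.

Differences at position 2 (A→G), position 6 (C→A), position 7 (T→A), position 12 (A→G), position 21 (A→C).

2, 6, 7, 12, 21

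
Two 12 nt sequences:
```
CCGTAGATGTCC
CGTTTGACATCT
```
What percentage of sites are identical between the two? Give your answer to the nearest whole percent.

50%

6 positions differ (2, 3, 5, 8, 9, 12), so 6 of 12 match: 6/12 = 50%.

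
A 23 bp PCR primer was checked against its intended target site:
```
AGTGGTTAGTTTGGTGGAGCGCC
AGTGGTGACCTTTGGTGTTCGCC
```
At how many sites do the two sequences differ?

8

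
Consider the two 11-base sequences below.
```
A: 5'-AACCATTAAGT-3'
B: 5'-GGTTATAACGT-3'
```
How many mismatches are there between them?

The sequences differ at bases 1, 2, 3, 4, 7, 9 (1-based) — 6 in total.

6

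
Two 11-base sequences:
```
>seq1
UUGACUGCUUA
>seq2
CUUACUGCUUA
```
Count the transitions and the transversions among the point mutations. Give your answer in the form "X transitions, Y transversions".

1 transition, 1 transversion

Mismatches (1-based):
site 1: U→C (pyrimidine→pyrimidine, transition)
site 3: G→U (purine→pyrimidine, transversion)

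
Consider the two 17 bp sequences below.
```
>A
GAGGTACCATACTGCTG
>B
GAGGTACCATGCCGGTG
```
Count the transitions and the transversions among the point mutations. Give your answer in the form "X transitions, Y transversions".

2 transitions, 1 transversion

Mismatches (1-based):
base 11: A→G (purine→purine, transition)
base 13: T→C (pyrimidine→pyrimidine, transition)
base 15: C→G (pyrimidine→purine, transversion)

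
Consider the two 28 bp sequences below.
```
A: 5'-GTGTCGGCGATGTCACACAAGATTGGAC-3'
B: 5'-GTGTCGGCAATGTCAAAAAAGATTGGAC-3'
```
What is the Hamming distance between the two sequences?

The sequences differ at positions 9, 16, 18 (1-based) — 3 in total.

3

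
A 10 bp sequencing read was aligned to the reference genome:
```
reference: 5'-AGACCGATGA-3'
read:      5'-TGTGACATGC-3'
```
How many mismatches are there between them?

6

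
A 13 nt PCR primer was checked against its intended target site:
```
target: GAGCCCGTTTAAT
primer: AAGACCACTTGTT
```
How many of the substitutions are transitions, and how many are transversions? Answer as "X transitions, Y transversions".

4 transitions, 2 transversions

Mismatches (1-based):
base 1: G→A (purine→purine, transition)
base 4: C→A (pyrimidine→purine, transversion)
base 7: G→A (purine→purine, transition)
base 8: T→C (pyrimidine→pyrimidine, transition)
base 11: A→G (purine→purine, transition)
base 12: A→T (purine→pyrimidine, transversion)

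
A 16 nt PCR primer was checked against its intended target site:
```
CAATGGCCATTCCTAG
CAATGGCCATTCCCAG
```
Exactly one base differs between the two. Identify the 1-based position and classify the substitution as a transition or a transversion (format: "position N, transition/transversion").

position 14, transition

The sequences differ only at position 14: T→C (pyrimidine→pyrimidine), a transition.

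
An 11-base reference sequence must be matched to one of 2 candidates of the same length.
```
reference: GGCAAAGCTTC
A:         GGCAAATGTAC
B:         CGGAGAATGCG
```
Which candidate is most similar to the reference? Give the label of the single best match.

Hamming distances to reference — A: 3; B: 8.
Smallest is A with 3 mismatches.

A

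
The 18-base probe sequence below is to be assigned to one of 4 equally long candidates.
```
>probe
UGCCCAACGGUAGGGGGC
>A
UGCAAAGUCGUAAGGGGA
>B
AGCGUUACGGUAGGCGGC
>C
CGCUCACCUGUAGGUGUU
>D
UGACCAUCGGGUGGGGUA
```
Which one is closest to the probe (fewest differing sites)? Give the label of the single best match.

B

Hamming distances to probe — A: 7; B: 5; C: 7; D: 6.
Smallest is B with 5 mismatches.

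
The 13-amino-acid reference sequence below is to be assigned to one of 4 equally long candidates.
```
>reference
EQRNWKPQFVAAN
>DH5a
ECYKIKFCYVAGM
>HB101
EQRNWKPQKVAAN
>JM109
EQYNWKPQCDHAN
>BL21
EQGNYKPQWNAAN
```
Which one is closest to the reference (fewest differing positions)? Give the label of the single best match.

HB101

Hamming distances to reference — DH5a: 9; HB101: 1; JM109: 4; BL21: 4.
Smallest is HB101 with 1 mismatch.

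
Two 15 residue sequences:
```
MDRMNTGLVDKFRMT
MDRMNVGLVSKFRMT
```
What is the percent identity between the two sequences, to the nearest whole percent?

87%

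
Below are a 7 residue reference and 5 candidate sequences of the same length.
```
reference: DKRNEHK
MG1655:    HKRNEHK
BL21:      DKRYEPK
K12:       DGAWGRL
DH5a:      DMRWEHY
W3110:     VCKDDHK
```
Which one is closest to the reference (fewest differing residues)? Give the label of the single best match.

MG1655 differs at 1 residue; BL21 differs at 2 residues; K12 differs at 6 residues; DH5a differs at 3 residues; W3110 differs at 5 residues. The closest is MG1655.

MG1655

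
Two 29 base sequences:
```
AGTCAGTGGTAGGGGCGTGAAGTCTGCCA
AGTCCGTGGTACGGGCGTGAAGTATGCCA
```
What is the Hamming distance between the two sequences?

Comparing position by position, 3 sites differ: 5 (A/C), 12 (G/C), 24 (C/A).

3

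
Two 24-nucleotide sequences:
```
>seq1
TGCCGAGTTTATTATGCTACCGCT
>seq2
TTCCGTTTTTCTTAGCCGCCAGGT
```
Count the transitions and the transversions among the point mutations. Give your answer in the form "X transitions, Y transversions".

0 transitions, 10 transversions

Transitions (purine↔purine or pyrimidine↔pyrimidine): none.
Transversions (purine↔pyrimidine): 2 G→T, 6 A→T, 7 G→T, 11 A→C, 15 T→G, 16 G→C, 18 T→G, 19 A→C, 21 C→A, 23 C→G.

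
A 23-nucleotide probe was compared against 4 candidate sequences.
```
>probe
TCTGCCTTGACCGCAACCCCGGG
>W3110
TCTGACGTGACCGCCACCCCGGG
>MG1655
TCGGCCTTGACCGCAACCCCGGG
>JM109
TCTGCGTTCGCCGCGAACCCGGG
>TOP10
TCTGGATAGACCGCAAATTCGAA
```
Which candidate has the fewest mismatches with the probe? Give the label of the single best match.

MG1655

W3110 differs at 3 positions; MG1655 differs at 1 position; JM109 differs at 5 positions; TOP10 differs at 8 positions. The closest is MG1655.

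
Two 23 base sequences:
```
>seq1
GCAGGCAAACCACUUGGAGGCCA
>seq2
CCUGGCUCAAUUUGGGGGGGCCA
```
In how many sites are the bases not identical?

11

Comparing position by position, 11 sites differ: 1 (G/C), 3 (A/U), 7 (A/U), 8 (A/C), 10 (C/A), 11 (C/U), 12 (A/U), 13 (C/U), 14 (U/G), 15 (U/G), 18 (A/G).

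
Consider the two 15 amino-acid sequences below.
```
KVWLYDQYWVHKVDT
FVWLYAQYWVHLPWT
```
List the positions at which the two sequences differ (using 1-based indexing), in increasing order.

1, 6, 12, 13, 14

Scanning 1-based: 1: K/F; 6: D/A; 12: K/L; 13: V/P; 14: D/W.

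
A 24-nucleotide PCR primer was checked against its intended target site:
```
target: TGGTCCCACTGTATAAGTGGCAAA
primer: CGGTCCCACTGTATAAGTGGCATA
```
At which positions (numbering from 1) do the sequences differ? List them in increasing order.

1, 23

Scanning 1-based: 1: T/C; 23: A/T.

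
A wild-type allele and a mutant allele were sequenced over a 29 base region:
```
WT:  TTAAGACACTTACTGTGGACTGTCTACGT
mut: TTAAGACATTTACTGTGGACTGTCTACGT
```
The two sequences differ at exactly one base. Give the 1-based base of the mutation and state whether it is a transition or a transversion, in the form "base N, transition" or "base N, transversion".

Base 9 changes C→T. C is a pyrimidine and T is a pyrimidine, so this is a transition.

base 9, transition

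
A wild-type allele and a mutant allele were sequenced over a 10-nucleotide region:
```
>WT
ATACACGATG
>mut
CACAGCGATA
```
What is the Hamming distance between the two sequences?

6

The sequences differ at sites 1, 2, 3, 4, 5, 10 (1-based) — 6 in total.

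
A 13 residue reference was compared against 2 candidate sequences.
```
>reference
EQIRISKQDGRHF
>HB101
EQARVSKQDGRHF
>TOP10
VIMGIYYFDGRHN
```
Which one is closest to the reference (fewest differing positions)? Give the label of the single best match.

HB101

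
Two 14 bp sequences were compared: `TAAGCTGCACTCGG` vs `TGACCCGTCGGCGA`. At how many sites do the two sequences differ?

8

The sequences differ at sites 2, 4, 6, 8, 9, 10, 11, 14 (1-based) — 8 in total.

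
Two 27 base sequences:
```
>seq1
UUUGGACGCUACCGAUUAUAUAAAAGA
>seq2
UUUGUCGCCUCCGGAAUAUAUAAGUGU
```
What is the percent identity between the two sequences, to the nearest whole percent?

63%

Mismatches at positions 5, 6, 7, 8, 11, 13, 16, 24, 25, 27 (1-based): 10 of 27.
Identical positions: 17/27 = 62.96% → 63%.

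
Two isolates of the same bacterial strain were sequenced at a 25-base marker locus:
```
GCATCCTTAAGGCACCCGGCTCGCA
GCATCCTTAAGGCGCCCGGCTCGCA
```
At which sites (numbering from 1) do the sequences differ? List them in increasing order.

Differences at site 14 (A→G).

14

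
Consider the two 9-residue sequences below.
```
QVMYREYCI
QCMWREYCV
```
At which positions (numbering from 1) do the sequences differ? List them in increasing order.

Differences at position 2 (V→C), position 4 (Y→W), position 9 (I→V).

2, 4, 9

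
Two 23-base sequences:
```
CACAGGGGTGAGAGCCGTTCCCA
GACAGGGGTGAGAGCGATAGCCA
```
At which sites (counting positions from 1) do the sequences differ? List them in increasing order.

Scanning 1-based: 1: C/G; 16: C/G; 17: G/A; 19: T/A; 20: C/G.

1, 16, 17, 19, 20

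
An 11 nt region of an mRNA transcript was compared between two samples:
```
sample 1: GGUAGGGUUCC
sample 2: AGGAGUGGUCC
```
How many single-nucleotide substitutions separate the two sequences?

The sequences differ at positions 1, 3, 6, 8 (1-based) — 4 in total.

4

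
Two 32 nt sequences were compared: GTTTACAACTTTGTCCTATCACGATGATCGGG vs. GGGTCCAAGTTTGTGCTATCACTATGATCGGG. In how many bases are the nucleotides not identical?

6

Comparing position by position, 6 bases differ: 2 (T/G), 3 (T/G), 5 (A/C), 9 (C/G), 15 (C/G), 23 (G/T).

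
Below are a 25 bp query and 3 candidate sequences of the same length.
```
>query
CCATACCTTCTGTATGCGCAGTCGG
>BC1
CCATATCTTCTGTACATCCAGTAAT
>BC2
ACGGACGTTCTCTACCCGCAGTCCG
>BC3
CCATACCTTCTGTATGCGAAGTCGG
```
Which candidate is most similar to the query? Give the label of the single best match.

BC1 differs at 8 sites; BC2 differs at 8 sites; BC3 differs at 1 site. The closest is BC3.

BC3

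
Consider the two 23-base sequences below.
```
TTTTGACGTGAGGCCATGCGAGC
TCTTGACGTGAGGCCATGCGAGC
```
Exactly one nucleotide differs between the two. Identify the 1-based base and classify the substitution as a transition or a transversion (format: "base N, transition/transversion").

Base 2 changes T→C. T is a pyrimidine and C is a pyrimidine, so this is a transition.

base 2, transition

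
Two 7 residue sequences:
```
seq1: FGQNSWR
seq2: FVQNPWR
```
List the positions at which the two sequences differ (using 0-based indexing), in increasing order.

1, 4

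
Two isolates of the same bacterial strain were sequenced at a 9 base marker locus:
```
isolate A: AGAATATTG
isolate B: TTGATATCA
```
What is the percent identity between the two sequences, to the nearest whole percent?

Mismatches at positions 1, 2, 3, 8, 9 (1-based): 5 of 9.
Identical positions: 4/9 = 44.44% → 44%.

44%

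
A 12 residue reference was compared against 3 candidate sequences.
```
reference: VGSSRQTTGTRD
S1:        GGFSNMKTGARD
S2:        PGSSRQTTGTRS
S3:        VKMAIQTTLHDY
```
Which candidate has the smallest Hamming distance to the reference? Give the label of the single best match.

Hamming distances to reference — S1: 6; S2: 2; S3: 8.
Smallest is S2 with 2 mismatches.

S2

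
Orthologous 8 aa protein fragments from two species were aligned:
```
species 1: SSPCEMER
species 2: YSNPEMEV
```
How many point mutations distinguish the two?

4

Comparing position by position, 4 positions differ: 1 (S/Y), 3 (P/N), 4 (C/P), 8 (R/V).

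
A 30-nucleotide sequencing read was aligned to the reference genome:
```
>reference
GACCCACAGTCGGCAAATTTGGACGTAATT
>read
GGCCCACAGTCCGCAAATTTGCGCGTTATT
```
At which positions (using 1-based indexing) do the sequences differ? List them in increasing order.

Scanning 1-based: 2: A/G; 12: G/C; 22: G/C; 23: A/G; 27: A/T.

2, 12, 22, 23, 27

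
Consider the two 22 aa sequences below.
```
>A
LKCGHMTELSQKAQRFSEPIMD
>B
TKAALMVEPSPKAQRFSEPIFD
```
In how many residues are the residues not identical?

8

Comparing position by position, 8 residues differ: 1 (L/T), 3 (C/A), 4 (G/A), 5 (H/L), 7 (T/V), 9 (L/P), 11 (Q/P), 21 (M/F).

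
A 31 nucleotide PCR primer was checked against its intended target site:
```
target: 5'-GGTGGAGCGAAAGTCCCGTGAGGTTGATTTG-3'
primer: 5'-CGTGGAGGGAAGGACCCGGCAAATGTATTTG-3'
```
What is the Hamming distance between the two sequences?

The sequences differ at sites 1, 8, 12, 14, 19, 20, 22, 23, 25, 26 (1-based) — 10 in total.

10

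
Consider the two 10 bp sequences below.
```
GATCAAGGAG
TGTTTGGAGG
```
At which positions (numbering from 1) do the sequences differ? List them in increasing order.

Differences at position 1 (G→T), position 2 (A→G), position 4 (C→T), position 5 (A→T), position 6 (A→G), position 8 (G→A), position 9 (A→G).

1, 2, 4, 5, 6, 8, 9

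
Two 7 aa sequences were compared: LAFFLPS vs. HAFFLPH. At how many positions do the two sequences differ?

2

Comparing position by position, 2 positions differ: 1 (L/H), 7 (S/H).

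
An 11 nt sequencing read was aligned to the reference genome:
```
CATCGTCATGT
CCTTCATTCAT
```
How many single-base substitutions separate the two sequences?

Comparing position by position, 8 positions differ: 2 (A/C), 4 (C/T), 5 (G/C), 6 (T/A), 7 (C/T), 8 (A/T), 9 (T/C), 10 (G/A).

8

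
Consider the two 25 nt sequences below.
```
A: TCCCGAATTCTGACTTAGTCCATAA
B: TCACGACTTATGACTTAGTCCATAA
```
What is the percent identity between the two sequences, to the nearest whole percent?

Mismatches at positions 3, 7, 10 (1-based): 3 of 25.
Identical positions: 22/25 = 88% → 88%.

88%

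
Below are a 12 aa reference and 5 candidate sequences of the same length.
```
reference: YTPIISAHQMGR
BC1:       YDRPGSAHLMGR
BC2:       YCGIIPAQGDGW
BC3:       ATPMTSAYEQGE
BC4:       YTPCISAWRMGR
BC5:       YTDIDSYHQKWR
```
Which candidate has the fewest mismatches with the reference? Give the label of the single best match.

BC1 differs at 5 residues; BC2 differs at 7 residues; BC3 differs at 7 residues; BC4 differs at 3 residues; BC5 differs at 5 residues. The closest is BC4.

BC4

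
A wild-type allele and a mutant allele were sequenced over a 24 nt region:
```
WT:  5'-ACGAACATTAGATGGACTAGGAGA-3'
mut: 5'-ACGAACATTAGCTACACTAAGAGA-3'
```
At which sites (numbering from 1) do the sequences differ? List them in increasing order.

12, 14, 15, 20

Scanning 1-based: 12: A/C; 14: G/A; 15: G/C; 20: G/A.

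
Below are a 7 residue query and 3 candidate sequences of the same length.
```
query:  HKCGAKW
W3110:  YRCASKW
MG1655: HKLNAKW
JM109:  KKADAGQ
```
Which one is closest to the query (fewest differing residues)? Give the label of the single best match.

Hamming distances to query — W3110: 4; MG1655: 2; JM109: 5.
Smallest is MG1655 with 2 mismatches.

MG1655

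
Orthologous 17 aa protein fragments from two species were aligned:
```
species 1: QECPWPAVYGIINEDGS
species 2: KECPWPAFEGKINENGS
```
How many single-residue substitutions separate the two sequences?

5

Comparing position by position, 5 residues differ: 1 (Q/K), 8 (V/F), 9 (Y/E), 11 (I/K), 15 (D/N).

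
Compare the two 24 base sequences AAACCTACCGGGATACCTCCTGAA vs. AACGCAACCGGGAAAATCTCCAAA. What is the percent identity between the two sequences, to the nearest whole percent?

58%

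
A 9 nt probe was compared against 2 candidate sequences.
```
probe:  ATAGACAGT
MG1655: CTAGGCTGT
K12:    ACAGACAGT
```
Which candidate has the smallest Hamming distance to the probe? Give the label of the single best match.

MG1655 differs at 3 bases; K12 differs at 1 base. The closest is K12.

K12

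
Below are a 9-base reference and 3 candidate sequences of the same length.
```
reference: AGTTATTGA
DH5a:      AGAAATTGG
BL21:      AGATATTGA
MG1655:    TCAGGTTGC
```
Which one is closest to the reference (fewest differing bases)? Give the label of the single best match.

DH5a differs at 3 bases; BL21 differs at 1 base; MG1655 differs at 6 bases. The closest is BL21.

BL21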